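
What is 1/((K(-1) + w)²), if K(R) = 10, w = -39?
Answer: 1/841 ≈ 0.0011891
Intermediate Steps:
1/((K(-1) + w)²) = 1/((10 - 39)²) = 1/((-29)²) = 1/841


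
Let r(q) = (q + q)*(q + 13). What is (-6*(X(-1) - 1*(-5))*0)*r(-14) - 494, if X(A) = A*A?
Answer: -494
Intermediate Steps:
X(A) = A²
r(q) = 2*q*(13 + q) (r(q) = (2*q)*(13 + q) = 2*q*(13 + q))
(-6*(X(-1) - 1*(-5))*0)*r(-14) - 494 = (-6*((-1)² - 1*(-5))*0)*(2*(-14)*(13 - 14)) - 494 = (-6*(1 + 5)*0)*(2*(-14)*(-1)) - 494 = (-6*6*0)*28 - 494 = -36*0*28 - 494 = 0*28 - 494 = 0 - 494 = -494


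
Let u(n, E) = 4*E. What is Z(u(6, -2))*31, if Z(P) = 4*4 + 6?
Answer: 682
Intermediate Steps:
Z(P) = 22 (Z(P) = 16 + 6 = 22)
Z(u(6, -2))*31 = 22*31 = 682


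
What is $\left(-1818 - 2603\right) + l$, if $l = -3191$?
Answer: $-7612$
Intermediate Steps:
$\left(-1818 - 2603\right) + l = \left(-1818 - 2603\right) - 3191 = -4421 - 3191 = -7612$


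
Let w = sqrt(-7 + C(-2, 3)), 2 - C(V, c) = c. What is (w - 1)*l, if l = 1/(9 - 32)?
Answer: 1/23 - 2*I*sqrt(2)/23 ≈ 0.043478 - 0.12298*I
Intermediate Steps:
C(V, c) = 2 - c
l = -1/23 (l = 1/(-23) = -1/23 ≈ -0.043478)
w = 2*I*sqrt(2) (w = sqrt(-7 + (2 - 1*3)) = sqrt(-7 + (2 - 3)) = sqrt(-7 - 1) = sqrt(-8) = 2*I*sqrt(2) ≈ 2.8284*I)
(w - 1)*l = (2*I*sqrt(2) - 1)*(-1/23) = (-1 + 2*I*sqrt(2))*(-1/23) = 1/23 - 2*I*sqrt(2)/23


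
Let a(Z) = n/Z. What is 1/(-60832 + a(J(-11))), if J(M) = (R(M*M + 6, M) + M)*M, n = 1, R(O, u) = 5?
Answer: -66/4014911 ≈ -1.6439e-5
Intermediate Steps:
J(M) = M*(5 + M) (J(M) = (5 + M)*M = M*(5 + M))
a(Z) = 1/Z
1/(-60832 + a(J(-11))) = 1/(-60832 + 1/(-11*(5 - 11))) = 1/(-60832 + 1/(-11*(-6))) = 1/(-60832 + 1/66) = 1/(-4014911/66) = -66/4014911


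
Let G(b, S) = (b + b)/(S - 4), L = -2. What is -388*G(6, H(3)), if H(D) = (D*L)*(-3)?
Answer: -2328/7 ≈ -332.57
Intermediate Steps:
H(D) = 6*D (H(D) = (D*(-2))*(-3) = -2*D*(-3) = 6*D)
G(b, S) = 2*b/(-4 + S) (G(b, S) = (2*b)/(-4 + S) = 2*b/(-4 + S))
-388*G(6, H(3)) = -776*6/(-4 + 6*3) = -776*6/(-4 + 18) = -776*6/14 = -388*6/7 = -2328/7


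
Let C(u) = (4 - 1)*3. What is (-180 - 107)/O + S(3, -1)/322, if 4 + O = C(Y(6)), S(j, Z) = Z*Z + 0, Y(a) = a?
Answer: -92409/1610 ≈ -57.397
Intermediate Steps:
S(j, Z) = Z**2 (S(j, Z) = Z**2 + 0 = Z**2)
C(u) = 9 (C(u) = 3*3 = 9)
O = 5 (O = -4 + 9 = 5)
(-180 - 107)/O + S(3, -1)/322 = (-180 - 107)/5 + (-1)**2/322 = -287*1/5 + 1*(1/322) = -287/5 + 1/322 = -92409/1610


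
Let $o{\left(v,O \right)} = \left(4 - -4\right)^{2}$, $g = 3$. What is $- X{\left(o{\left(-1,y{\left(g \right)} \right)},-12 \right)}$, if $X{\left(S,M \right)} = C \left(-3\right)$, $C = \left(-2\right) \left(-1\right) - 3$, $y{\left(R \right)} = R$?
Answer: $-3$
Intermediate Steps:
$C = -1$ ($C = 2 - 3 = -1$)
$o{\left(v,O \right)} = 64$ ($o{\left(v,O \right)} = \left(4 + 4\right)^{2} = 8^{2} = 64$)
$X{\left(S,M \right)} = 3$ ($X{\left(S,M \right)} = \left(-1\right) \left(-3\right) = 3$)
$- X{\left(o{\left(-1,y{\left(g \right)} \right)},-12 \right)} = \left(-1\right) 3 = -3$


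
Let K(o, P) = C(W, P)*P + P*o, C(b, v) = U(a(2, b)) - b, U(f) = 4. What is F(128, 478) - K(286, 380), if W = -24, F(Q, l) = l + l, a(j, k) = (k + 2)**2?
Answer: -118364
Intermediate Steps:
a(j, k) = (2 + k)**2
F(Q, l) = 2*l
C(b, v) = 4 - b
K(o, P) = 28*P + P*o (K(o, P) = (4 - 1*(-24))*P + P*o = (4 + 24)*P + P*o = 28*P + P*o)
F(128, 478) - K(286, 380) = 2*478 - 380*(28 + 286) = 956 - 380*314 = 956 - 1*119320 = 956 - 119320 = -118364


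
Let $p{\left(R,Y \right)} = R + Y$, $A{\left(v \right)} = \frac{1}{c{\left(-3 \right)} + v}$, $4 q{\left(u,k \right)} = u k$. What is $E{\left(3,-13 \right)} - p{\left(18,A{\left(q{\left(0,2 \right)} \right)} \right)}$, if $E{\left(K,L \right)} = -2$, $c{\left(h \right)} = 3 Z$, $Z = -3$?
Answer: $- \frac{179}{9} \approx -19.889$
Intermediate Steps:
$c{\left(h \right)} = -9$ ($c{\left(h \right)} = 3 \left(-3\right) = -9$)
$q{\left(u,k \right)} = \frac{k u}{4}$ ($q{\left(u,k \right)} = \frac{u k}{4} = \frac{k u}{4}$)
$A{\left(v \right)} = \frac{1}{-9 + v}$
$E{\left(3,-13 \right)} - p{\left(18,A{\left(q{\left(0,2 \right)} \right)} \right)} = -2 - \left(18 + \frac{1}{-9 + \frac{1}{4} \cdot 2 \cdot 0}\right) = -2 - \left(18 + \frac{1}{-9 + 0}\right) = -2 - \left(18 + \frac{1}{-9}\right) = -2 - \left(18 - \frac{1}{9}\right) = -2 - \frac{161}{9} = - \frac{179}{9}$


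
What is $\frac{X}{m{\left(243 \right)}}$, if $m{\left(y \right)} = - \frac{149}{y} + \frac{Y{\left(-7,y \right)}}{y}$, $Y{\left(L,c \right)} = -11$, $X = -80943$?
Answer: $\frac{19669149}{160} \approx 1.2293 \cdot 10^{5}$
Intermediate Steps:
$m{\left(y \right)} = - \frac{160}{y}$ ($m{\left(y \right)} = - \frac{149}{y} - \frac{11}{y} = - \frac{160}{y}$)
$\frac{X}{m{\left(243 \right)}} = - \frac{80943}{\left(-160\right) \frac{1}{243}} = - \frac{80943}{- \frac{160}{243}} = \left(-80943\right) \left(- \frac{243}{160}\right) = \frac{19669149}{160}$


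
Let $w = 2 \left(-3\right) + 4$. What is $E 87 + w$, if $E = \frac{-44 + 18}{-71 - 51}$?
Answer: $\frac{1009}{61} \approx 16.541$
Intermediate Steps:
$w = -2$ ($w = -6 + 4 = -2$)
$E = \frac{13}{61}$ ($E = - \frac{26}{-122} = \left(-26\right) \left(- \frac{1}{122}\right) = \frac{13}{61} \approx 0.21311$)
$E 87 + w = \frac{13}{61} \cdot 87 - 2 = \frac{1131}{61} - 2 = \frac{1009}{61}$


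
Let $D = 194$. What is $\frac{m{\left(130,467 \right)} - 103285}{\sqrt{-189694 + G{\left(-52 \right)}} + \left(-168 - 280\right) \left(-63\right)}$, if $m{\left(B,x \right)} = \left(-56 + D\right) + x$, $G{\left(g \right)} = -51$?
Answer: $- \frac{2898040320}{796783921} + \frac{102680 i \sqrt{189745}}{796783921} \approx -3.6372 + 0.056135 i$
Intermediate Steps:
$m{\left(B,x \right)} = 138 + x$ ($m{\left(B,x \right)} = \left(-56 + 194\right) + x = 138 + x$)
$\frac{m{\left(130,467 \right)} - 103285}{\sqrt{-189694 + G{\left(-52 \right)}} + \left(-168 - 280\right) \left(-63\right)} = \frac{\left(138 + 467\right) - 103285}{\sqrt{-189694 - 51} + \left(-168 - 280\right) \left(-63\right)} = \frac{605 - 103285}{\sqrt{-189745} - -28224} = - \frac{102680}{i \sqrt{189745} + 28224} = - \frac{102680}{28224 + i \sqrt{189745}}$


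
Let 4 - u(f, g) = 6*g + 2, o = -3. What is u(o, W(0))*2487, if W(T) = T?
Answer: 4974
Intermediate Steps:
u(f, g) = 2 - 6*g (u(f, g) = 4 - (6*g + 2) = 4 - (2 + 6*g) = 4 + (-2 - 6*g) = 2 - 6*g)
u(o, W(0))*2487 = (2 - 6*0)*2487 = (2 + 0)*2487 = 2*2487 = 4974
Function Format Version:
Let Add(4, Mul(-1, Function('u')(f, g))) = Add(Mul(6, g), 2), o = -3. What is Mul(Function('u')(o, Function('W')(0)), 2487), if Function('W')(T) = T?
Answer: 4974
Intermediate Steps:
Function('u')(f, g) = Add(2, Mul(-6, g)) (Function('u')(f, g) = Add(4, Mul(-1, Add(Mul(6, g), 2))) = Add(4, Mul(-1, Add(2, Mul(6, g)))) = Add(4, Add(-2, Mul(-6, g))) = Add(2, Mul(-6, g)))
Mul(Function('u')(o, Function('W')(0)), 2487) = Mul(Add(2, Mul(-6, 0)), 2487) = Mul(Add(2, 0), 2487) = Mul(2, 2487) = 4974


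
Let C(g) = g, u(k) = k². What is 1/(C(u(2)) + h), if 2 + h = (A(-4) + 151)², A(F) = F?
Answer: 1/21611 ≈ 4.6273e-5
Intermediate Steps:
h = 21607 (h = -2 + (-4 + 151)² = -2 + 147² = -2 + 21609 = 21607)
1/(C(u(2)) + h) = 1/(2² + 21607) = 1/(4 + 21607) = 1/21611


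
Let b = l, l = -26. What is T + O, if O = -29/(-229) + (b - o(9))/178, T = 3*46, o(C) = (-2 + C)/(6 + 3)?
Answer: 50617673/366858 ≈ 137.98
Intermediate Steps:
o(C) = -2/9 + C/9 (o(C) = (-2 + C)/9 = (-2 + C)*(1/9) = -2/9 + C/9)
b = -26
T = 138
O = -8731/366858 (O = -29/(-229) + (-26 - (-2/9 + (1/9)*9))/178 = -29*(-1/229) + (-26 - (-2/9 + 1))*(1/178) = 29/229 + (-26 - 1*7/9)*(1/178) = 29/229 + (-26 - 7/9)*(1/178) = 29/229 - 241/9*1/178 = 29/229 - 241/1602 = -8731/366858 ≈ -0.023799)
T + O = 138 - 8731/366858 = 50617673/366858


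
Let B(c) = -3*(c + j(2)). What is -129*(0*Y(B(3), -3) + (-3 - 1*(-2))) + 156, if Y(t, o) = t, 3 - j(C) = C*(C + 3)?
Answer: 285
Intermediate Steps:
j(C) = 3 - C*(3 + C) (j(C) = 3 - C*(C + 3) = 3 - C*(3 + C))
B(c) = 21 - 3*c (B(c) = -3*(c + (3 - 1*2² - 3*2)) = -3*(c + (3 - 1*4 - 6)) = -3*(c + (3 - 4 - 6)) = -3*(c - 7) = -3*(-7 + c) = 21 - 3*c)
-129*(0*Y(B(3), -3) + (-3 - 1*(-2))) + 156 = -129*(0*(21 - 3*3) + (-3 - 1*(-2))) + 156 = -129*(0*(21 - 9) + (-3 + 2)) + 156 = -129*(0*12 - 1) + 156 = -129*(0 - 1) + 156 = -129*(-1) + 156 = 129 + 156 = 285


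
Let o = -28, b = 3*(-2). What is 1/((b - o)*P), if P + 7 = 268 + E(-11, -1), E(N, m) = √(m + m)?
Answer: 261/1498706 - I*√2/1498706 ≈ 0.00017415 - 9.4362e-7*I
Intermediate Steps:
E(N, m) = √2*√m (E(N, m) = √(2*m) = √2*√m)
b = -6
P = 261 + I*√2 (P = -7 + (268 + √2*√(-1)) = -7 + (268 + √2*I) = -7 + (268 + I*√2) = 261 + I*√2 ≈ 261.0 + 1.4142*I)
1/((b - o)*P) = 1/((-6 - 1*(-28))*(261 + I*√2)) = 1/((-6 + 28)*(261 + I*√2)) = 1/(22*(261 + I*√2)) = 1/(5742 + 22*I*√2)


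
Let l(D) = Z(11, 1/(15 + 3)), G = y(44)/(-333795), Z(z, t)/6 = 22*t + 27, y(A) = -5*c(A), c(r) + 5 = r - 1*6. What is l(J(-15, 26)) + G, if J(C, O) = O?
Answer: 1027687/6069 ≈ 169.33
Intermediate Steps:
c(r) = -11 + r (c(r) = -5 + (r - 1*6) = -5 + (r - 6) = -5 + (-6 + r) = -11 + r)
y(A) = 55 - 5*A (y(A) = -5*(-11 + A) = 55 - 5*A)
Z(z, t) = 162 + 132*t (Z(z, t) = 6*(22*t + 27) = 6*(27 + 22*t) = 162 + 132*t)
G = 1/2023 (G = (55 - 5*44)/(-333795) = (55 - 220)*(-1/333795) = -165*(-1/333795) = 1/2023 ≈ 0.00049432)
l(D) = 508/3 (l(D) = 162 + 132/(15 + 3) = 162 + 132/18 = 162 + 132*(1/18) = 162 + 22/3 = 508/3)
l(J(-15, 26)) + G = 508/3 + 1/2023 = 1027687/6069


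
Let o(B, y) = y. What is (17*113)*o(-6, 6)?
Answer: 11526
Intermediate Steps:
(17*113)*o(-6, 6) = (17*113)*6 = 1921*6 = 11526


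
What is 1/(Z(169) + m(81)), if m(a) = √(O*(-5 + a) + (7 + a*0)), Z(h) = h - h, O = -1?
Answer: -I*√69/69 ≈ -0.12039*I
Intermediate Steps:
Z(h) = 0
m(a) = √(12 - a) (m(a) = √(-(-5 + a) + (7 + a*0)) = √((5 - a) + (7 + 0)) = √((5 - a) + 7) = √(12 - a))
1/(Z(169) + m(81)) = 1/(0 + √(12 - 1*81)) = 1/(0 + √(12 - 81)) = 1/(0 + √(-69)) = 1/(0 + I*√69) = 1/(I*√69) = -I*√69/69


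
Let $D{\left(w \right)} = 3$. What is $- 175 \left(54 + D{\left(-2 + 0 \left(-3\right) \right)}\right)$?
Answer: $-9975$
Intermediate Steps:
$- 175 \left(54 + D{\left(-2 + 0 \left(-3\right) \right)}\right) = - 175 \left(54 + 3\right) = \left(-175\right) 57 = -9975$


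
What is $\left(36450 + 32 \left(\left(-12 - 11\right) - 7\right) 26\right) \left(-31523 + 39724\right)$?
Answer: $94229490$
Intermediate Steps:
$\left(36450 + 32 \left(\left(-12 - 11\right) - 7\right) 26\right) \left(-31523 + 39724\right) = \left(36450 + 32 \left(-23 - 7\right) 26\right) 8201 = \left(36450 + 32 \left(-30\right) 26\right) 8201 = \left(36450 - 24960\right) 8201 = 11490 \cdot 8201 = 94229490$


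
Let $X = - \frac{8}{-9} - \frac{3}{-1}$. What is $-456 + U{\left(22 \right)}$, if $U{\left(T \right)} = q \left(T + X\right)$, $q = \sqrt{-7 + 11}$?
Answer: $- \frac{3638}{9} \approx -404.22$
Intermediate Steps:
$q = 2$ ($q = \sqrt{4} = 2$)
$X = \frac{35}{9}$ ($X = \left(-8\right) \left(- \frac{1}{9}\right) - -3 = \frac{8}{9} + 3 = \frac{35}{9} \approx 3.8889$)
$U{\left(T \right)} = \frac{70}{9} + 2 T$ ($U{\left(T \right)} = 2 \left(T + \frac{35}{9}\right) = 2 \left(\frac{35}{9} + T\right) = \frac{70}{9} + 2 T$)
$-456 + U{\left(22 \right)} = -456 + \left(\frac{70}{9} + 2 \cdot 22\right) = -456 + \left(\frac{70}{9} + 44\right) = -456 + \frac{466}{9} = - \frac{3638}{9}$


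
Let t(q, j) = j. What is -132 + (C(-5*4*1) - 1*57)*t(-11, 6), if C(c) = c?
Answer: -594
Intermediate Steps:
-132 + (C(-5*4*1) - 1*57)*t(-11, 6) = -132 + (-5*4*1 - 1*57)*6 = -132 + (-20*1 - 57)*6 = -132 + (-20 - 57)*6 = -132 - 77*6 = -132 - 462 = -594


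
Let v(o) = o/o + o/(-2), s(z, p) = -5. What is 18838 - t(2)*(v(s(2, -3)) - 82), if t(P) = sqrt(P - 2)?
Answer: 18838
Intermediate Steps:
v(o) = 1 - o/2 (v(o) = 1 + o*(-1/2) = 1 - o/2)
t(P) = sqrt(-2 + P)
18838 - t(2)*(v(s(2, -3)) - 82) = 18838 - sqrt(-2 + 2)*((1 - 1/2*(-5)) - 82) = 18838 - sqrt(0)*((1 + 5/2) - 82) = 18838 - 0*(7/2 - 82) = 18838 - 0*(-157)/2 = 18838 - 1*0 = 18838 + 0 = 18838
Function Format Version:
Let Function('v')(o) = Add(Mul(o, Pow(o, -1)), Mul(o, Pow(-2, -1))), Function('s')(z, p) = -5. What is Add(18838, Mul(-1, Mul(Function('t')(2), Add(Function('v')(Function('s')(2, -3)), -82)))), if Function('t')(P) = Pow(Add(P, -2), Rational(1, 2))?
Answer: 18838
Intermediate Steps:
Function('v')(o) = Add(1, Mul(Rational(-1, 2), o)) (Function('v')(o) = Add(1, Mul(o, Rational(-1, 2))) = Add(1, Mul(Rational(-1, 2), o)))
Function('t')(P) = Pow(Add(-2, P), Rational(1, 2))
Add(18838, Mul(-1, Mul(Function('t')(2), Add(Function('v')(Function('s')(2, -3)), -82)))) = Add(18838, Mul(-1, Mul(Pow(Add(-2, 2), Rational(1, 2)), Add(Add(1, Mul(Rational(-1, 2), -5)), -82)))) = Add(18838, Mul(-1, Mul(Pow(0, Rational(1, 2)), Add(Add(1, Rational(5, 2)), -82)))) = Add(18838, Mul(-1, Mul(0, Add(Rational(7, 2), -82)))) = Add(18838, Mul(-1, Mul(0, Rational(-157, 2)))) = Add(18838, Mul(-1, 0)) = Add(18838, 0) = 18838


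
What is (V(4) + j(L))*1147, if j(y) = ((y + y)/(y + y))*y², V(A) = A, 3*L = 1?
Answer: 42439/9 ≈ 4715.4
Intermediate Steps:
L = ⅓ (L = (⅓)*1 = ⅓ ≈ 0.33333)
j(y) = y² (j(y) = ((2*y)/((2*y)))*y² = ((2*y)*(1/(2*y)))*y² = 1*y² = y²)
(V(4) + j(L))*1147 = (4 + (⅓)²)*1147 = (4 + ⅑)*1147 = (37/9)*1147 = 42439/9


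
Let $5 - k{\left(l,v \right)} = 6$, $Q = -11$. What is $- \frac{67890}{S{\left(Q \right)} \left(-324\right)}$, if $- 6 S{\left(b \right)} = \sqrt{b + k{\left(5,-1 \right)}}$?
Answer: $\frac{11315 i \sqrt{3}}{54} \approx 362.93 i$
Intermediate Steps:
$k{\left(l,v \right)} = -1$ ($k{\left(l,v \right)} = 5 - 6 = -1$)
$S{\left(b \right)} = - \frac{\sqrt{-1 + b}}{6}$ ($S{\left(b \right)} = - \frac{\sqrt{b - 1}}{6} = - \frac{\sqrt{-1 + b}}{6}$)
$- \frac{67890}{S{\left(Q \right)} \left(-324\right)} = - \frac{67890}{- \frac{\sqrt{-1 - 11}}{6} \left(-324\right)} = - \frac{67890}{- \frac{\sqrt{-12}}{6} \left(-324\right)} = - \frac{67890}{- \frac{2 i \sqrt{3}}{6} \left(-324\right)} = - \frac{67890}{- \frac{i \sqrt{3}}{3} \left(-324\right)} = - \frac{67890}{108 i \sqrt{3}} = - 67890 \left(- \frac{i \sqrt{3}}{324}\right) = \frac{11315 i \sqrt{3}}{54}$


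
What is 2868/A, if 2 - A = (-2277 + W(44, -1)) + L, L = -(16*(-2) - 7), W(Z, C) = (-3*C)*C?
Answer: 2868/2243 ≈ 1.2786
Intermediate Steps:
W(Z, C) = -3*C**2
L = 39 (L = -(-32 - 7) = -1*(-39) = 39)
A = 2243 (A = 2 - ((-2277 - 3*(-1)**2) + 39) = 2 - ((-2277 - 3*1) + 39) = 2 - ((-2277 - 3) + 39) = 2 - (-2280 + 39) = 2 - 1*(-2241) = 2 + 2241 = 2243)
2868/A = 2868/2243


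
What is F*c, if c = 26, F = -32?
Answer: -832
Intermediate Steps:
F*c = -32*26 = -832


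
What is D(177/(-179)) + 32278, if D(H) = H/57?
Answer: 109777419/3401 ≈ 32278.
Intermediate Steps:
D(H) = H/57 (D(H) = H*(1/57) = H/57)
D(177/(-179)) + 32278 = (177/(-179))/57 + 32278 = (177*(-1/179))/57 + 32278 = (1/57)*(-177/179) + 32278 = -59/3401 + 32278 = 109777419/3401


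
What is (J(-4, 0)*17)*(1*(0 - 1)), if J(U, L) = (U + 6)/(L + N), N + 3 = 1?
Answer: 17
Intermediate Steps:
N = -2 (N = -3 + 1 = -2)
J(U, L) = (6 + U)/(-2 + L) (J(U, L) = (U + 6)/(L - 2) = (6 + U)/(-2 + L))
(J(-4, 0)*17)*(1*(0 - 1)) = (((6 - 4)/(-2 + 0))*17)*(1*(0 - 1)) = ((2/(-2))*17)*(1*(-1)) = (-½*2*17)*(-1) = -1*17*(-1) = -17*(-1) = 17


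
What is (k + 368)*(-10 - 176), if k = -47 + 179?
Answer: -93000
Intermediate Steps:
k = 132
(k + 368)*(-10 - 176) = (132 + 368)*(-10 - 176) = 500*(-186) = -93000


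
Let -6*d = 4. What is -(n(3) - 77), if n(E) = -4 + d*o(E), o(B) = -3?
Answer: 79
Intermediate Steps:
d = -⅔ (d = -⅙*4 = -⅔ ≈ -0.66667)
n(E) = -2 (n(E) = -4 - ⅔*(-3) = -4 + 2 = -2)
-(n(3) - 77) = -(-2 - 77) = -1*(-79) = 79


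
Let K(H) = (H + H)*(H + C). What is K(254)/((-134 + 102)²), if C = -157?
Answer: 12319/256 ≈ 48.121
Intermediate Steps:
K(H) = 2*H*(-157 + H) (K(H) = (H + H)*(H - 157) = (2*H)*(-157 + H) = 2*H*(-157 + H))
K(254)/((-134 + 102)²) = (2*254*(-157 + 254))/((-134 + 102)²) = (2*254*97)/((-32)²) = 49276/1024 = 49276*(1/1024) = 12319/256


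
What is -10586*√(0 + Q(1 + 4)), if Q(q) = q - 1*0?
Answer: -10586*√5 ≈ -23671.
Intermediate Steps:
Q(q) = q (Q(q) = q + 0 = q)
-10586*√(0 + Q(1 + 4)) = -10586*√(0 + (1 + 4)) = -10586*√(0 + 5) = -10586*√5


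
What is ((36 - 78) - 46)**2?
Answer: 7744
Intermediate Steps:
((36 - 78) - 46)**2 = (-42 - 46)**2 = (-88)**2 = 7744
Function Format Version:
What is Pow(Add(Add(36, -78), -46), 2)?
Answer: 7744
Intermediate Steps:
Pow(Add(Add(36, -78), -46), 2) = Pow(Add(-42, -46), 2) = Pow(-88, 2) = 7744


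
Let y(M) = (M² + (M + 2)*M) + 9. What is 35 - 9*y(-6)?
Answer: -586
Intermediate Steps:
y(M) = 9 + M² + M*(2 + M) (y(M) = (M² + (2 + M)*M) + 9 = (M² + M*(2 + M)) + 9 = 9 + M² + M*(2 + M))
35 - 9*y(-6) = 35 - 9*(9 + 2*(-6) + 2*(-6)²) = 35 - 9*(9 - 12 + 2*36) = 35 - 9*(9 - 12 + 72) = 35 - 9*69 = 35 - 621 = -586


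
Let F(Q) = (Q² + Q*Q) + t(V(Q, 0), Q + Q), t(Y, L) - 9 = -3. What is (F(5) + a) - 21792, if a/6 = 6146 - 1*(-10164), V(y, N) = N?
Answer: 76124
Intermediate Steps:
a = 97860 (a = 6*(6146 - 1*(-10164)) = 6*(6146 + 10164) = 6*16310 = 97860)
t(Y, L) = 6 (t(Y, L) = 9 - 3 = 6)
F(Q) = 6 + 2*Q² (F(Q) = (Q² + Q*Q) + 6 = (Q² + Q²) + 6 = 2*Q² + 6 = 6 + 2*Q²)
(F(5) + a) - 21792 = ((6 + 2*5²) + 97860) - 21792 = ((6 + 2*25) + 97860) - 21792 = ((6 + 50) + 97860) - 21792 = (56 + 97860) - 21792 = 97916 - 21792 = 76124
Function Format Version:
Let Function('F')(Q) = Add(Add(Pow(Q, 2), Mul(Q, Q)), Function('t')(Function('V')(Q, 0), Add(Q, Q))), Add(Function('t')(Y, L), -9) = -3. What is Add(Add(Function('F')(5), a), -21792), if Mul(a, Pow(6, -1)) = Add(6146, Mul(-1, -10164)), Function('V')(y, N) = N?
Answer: 76124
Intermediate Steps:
a = 97860 (a = Mul(6, Add(6146, Mul(-1, -10164))) = Mul(6, Add(6146, 10164)) = Mul(6, 16310) = 97860)
Function('t')(Y, L) = 6 (Function('t')(Y, L) = Add(9, -3) = 6)
Function('F')(Q) = Add(6, Mul(2, Pow(Q, 2))) (Function('F')(Q) = Add(Add(Pow(Q, 2), Mul(Q, Q)), 6) = Add(Add(Pow(Q, 2), Pow(Q, 2)), 6) = Add(Mul(2, Pow(Q, 2)), 6) = Add(6, Mul(2, Pow(Q, 2))))
Add(Add(Function('F')(5), a), -21792) = Add(Add(Add(6, Mul(2, Pow(5, 2))), 97860), -21792) = Add(Add(Add(6, Mul(2, 25)), 97860), -21792) = Add(Add(Add(6, 50), 97860), -21792) = Add(Add(56, 97860), -21792) = Add(97916, -21792) = 76124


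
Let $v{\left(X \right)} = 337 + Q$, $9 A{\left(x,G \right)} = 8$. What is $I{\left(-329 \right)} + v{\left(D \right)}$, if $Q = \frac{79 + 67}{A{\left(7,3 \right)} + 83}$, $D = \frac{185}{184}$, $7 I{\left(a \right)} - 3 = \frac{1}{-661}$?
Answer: $\frac{1184847033}{3493385} \approx 339.17$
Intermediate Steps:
$A{\left(x,G \right)} = \frac{8}{9}$ ($A{\left(x,G \right)} = \frac{1}{9} \cdot 8 = \frac{8}{9}$)
$I{\left(a \right)} = \frac{1982}{4627}$ ($I{\left(a \right)} = \frac{3}{7} + \frac{1}{7 \left(-661\right)} = \frac{3}{7} + \frac{1}{7} \left(- \frac{1}{661}\right) = \frac{3}{7} - \frac{1}{4627} = \frac{1982}{4627}$)
$D = \frac{185}{184}$ ($D = 185 \cdot \frac{1}{184} = \frac{185}{184} \approx 1.0054$)
$Q = \frac{1314}{755}$ ($Q = \frac{79 + 67}{\frac{8}{9} + 83} = \frac{146}{\frac{755}{9}} = 146 \cdot \frac{9}{755} = \frac{1314}{755} \approx 1.7404$)
$v{\left(X \right)} = \frac{255749}{755}$ ($v{\left(X \right)} = 337 + \frac{1314}{755} = \frac{255749}{755}$)
$I{\left(-329 \right)} + v{\left(D \right)} = \frac{1982}{4627} + \frac{255749}{755} = \frac{1184847033}{3493385}$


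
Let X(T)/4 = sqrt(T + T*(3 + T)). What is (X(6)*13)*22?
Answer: 2288*sqrt(15) ≈ 8861.4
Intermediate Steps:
X(T) = 4*sqrt(T + T*(3 + T))
(X(6)*13)*22 = ((4*sqrt(6*(4 + 6)))*13)*22 = ((4*sqrt(6*10))*13)*22 = ((4*sqrt(60))*13)*22 = ((4*(2*sqrt(15)))*13)*22 = ((8*sqrt(15))*13)*22 = (104*sqrt(15))*22 = 2288*sqrt(15)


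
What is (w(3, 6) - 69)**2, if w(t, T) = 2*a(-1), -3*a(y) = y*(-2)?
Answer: 44521/9 ≈ 4946.8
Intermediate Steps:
a(y) = 2*y/3 (a(y) = -y*(-2)/3 = -(-2)*y/3 = 2*y/3)
w(t, T) = -4/3 (w(t, T) = 2*((2/3)*(-1)) = 2*(-2/3) = -4/3)
(w(3, 6) - 69)**2 = (-4/3 - 69)**2 = (-211/3)**2 = 44521/9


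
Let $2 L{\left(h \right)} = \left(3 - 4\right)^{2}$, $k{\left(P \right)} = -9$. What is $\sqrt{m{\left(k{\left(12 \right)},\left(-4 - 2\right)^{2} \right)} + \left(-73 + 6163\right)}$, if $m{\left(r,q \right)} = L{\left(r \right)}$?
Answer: $\frac{\sqrt{24362}}{2} \approx 78.042$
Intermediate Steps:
$L{\left(h \right)} = \frac{1}{2}$ ($L{\left(h \right)} = \frac{\left(3 - 4\right)^{2}}{2} = \frac{\left(-1\right)^{2}}{2} = \frac{1}{2} \cdot 1 = \frac{1}{2}$)
$m{\left(r,q \right)} = \frac{1}{2}$
$\sqrt{m{\left(k{\left(12 \right)},\left(-4 - 2\right)^{2} \right)} + \left(-73 + 6163\right)} = \sqrt{\frac{1}{2} + \left(-73 + 6163\right)} = \sqrt{\frac{1}{2} + 6090} = \sqrt{\frac{12181}{2}} = \frac{\sqrt{24362}}{2}$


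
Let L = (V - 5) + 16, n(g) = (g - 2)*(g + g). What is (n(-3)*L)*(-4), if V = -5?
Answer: -720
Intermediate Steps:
n(g) = 2*g*(-2 + g) (n(g) = (-2 + g)*(2*g) = 2*g*(-2 + g))
L = 6 (L = (-5 - 5) + 16 = -10 + 16 = 6)
(n(-3)*L)*(-4) = ((2*(-3)*(-2 - 3))*6)*(-4) = ((2*(-3)*(-5))*6)*(-4) = (30*6)*(-4) = 180*(-4) = -720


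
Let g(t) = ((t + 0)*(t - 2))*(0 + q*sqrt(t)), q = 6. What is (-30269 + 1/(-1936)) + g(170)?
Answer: -58600785/1936 + 171360*sqrt(170) ≈ 2.2040e+6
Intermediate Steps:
g(t) = 6*t**(3/2)*(-2 + t) (g(t) = ((t + 0)*(t - 2))*(0 + 6*sqrt(t)) = (t*(-2 + t))*(6*sqrt(t)) = 6*t**(3/2)*(-2 + t))
(-30269 + 1/(-1936)) + g(170) = (-30269 + 1/(-1936)) + 6*170**(3/2)*(-2 + 170) = (-30269 - 1/1936) + 6*(170*sqrt(170))*168 = -58600785/1936 + 171360*sqrt(170)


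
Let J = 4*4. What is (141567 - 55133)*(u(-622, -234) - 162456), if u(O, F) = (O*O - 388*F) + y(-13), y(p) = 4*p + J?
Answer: 27242613856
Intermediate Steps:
J = 16
y(p) = 16 + 4*p (y(p) = 4*p + 16 = 16 + 4*p)
u(O, F) = -36 + O² - 388*F (u(O, F) = (O*O - 388*F) + (16 + 4*(-13)) = (O² - 388*F) + (16 - 52) = (O² - 388*F) - 36 = -36 + O² - 388*F)
(141567 - 55133)*(u(-622, -234) - 162456) = (141567 - 55133)*((-36 + (-622)² - 388*(-234)) - 162456) = 86434*((-36 + 386884 + 90792) - 162456) = 86434*(477640 - 162456) = 86434*315184 = 27242613856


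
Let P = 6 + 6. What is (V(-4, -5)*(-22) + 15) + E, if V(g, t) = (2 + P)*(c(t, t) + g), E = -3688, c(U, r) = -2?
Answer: -1825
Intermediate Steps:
P = 12
V(g, t) = -28 + 14*g (V(g, t) = (2 + 12)*(-2 + g) = 14*(-2 + g) = -28 + 14*g)
(V(-4, -5)*(-22) + 15) + E = ((-28 + 14*(-4))*(-22) + 15) - 3688 = ((-28 - 56)*(-22) + 15) - 3688 = (-84*(-22) + 15) - 3688 = (1848 + 15) - 3688 = 1863 - 3688 = -1825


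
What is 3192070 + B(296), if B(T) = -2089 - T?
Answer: 3189685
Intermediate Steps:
3192070 + B(296) = 3192070 + (-2089 - 1*296) = 3192070 + (-2089 - 296) = 3192070 - 2385 = 3189685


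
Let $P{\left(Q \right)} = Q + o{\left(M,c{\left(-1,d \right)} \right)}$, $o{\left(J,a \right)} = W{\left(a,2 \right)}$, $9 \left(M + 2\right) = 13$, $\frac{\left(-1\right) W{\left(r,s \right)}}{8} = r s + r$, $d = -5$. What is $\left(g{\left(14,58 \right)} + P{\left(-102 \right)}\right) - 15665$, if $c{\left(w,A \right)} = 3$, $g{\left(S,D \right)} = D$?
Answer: $-15781$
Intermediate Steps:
$W{\left(r,s \right)} = - 8 r - 8 r s$ ($W{\left(r,s \right)} = - 8 \left(r s + r\right) = - 8 \left(r + r s\right) = - 8 r - 8 r s$)
$M = - \frac{5}{9}$ ($M = -2 + \frac{1}{9} \cdot 13 = -2 + \frac{13}{9} = - \frac{5}{9} \approx -0.55556$)
$o{\left(J,a \right)} = - 24 a$ ($o{\left(J,a \right)} = - 8 a \left(1 + 2\right) = \left(-8\right) a 3 = - 24 a$)
$P{\left(Q \right)} = -72 + Q$ ($P{\left(Q \right)} = Q - 72 = -72 + Q$)
$\left(g{\left(14,58 \right)} + P{\left(-102 \right)}\right) - 15665 = \left(58 - 174\right) - 15665 = -116 - 15665 = -15781$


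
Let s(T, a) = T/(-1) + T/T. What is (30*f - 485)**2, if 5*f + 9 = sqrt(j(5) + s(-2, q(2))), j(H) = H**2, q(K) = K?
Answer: 291529 - 12936*sqrt(7) ≈ 2.5730e+5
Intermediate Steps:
s(T, a) = 1 - T (s(T, a) = T*(-1) + 1 = -T + 1 = 1 - T)
f = -9/5 + 2*sqrt(7)/5 (f = -9/5 + sqrt(5**2 + (1 - 1*(-2)))/5 = -9/5 + sqrt(25 + (1 + 2))/5 = -9/5 + sqrt(25 + 3)/5 = -9/5 + sqrt(28)/5 = -9/5 + (2*sqrt(7))/5 = -9/5 + 2*sqrt(7)/5 ≈ -0.74170)
(30*f - 485)**2 = (30*(-9/5 + 2*sqrt(7)/5) - 485)**2 = ((-54 + 12*sqrt(7)) - 485)**2 = (-539 + 12*sqrt(7))**2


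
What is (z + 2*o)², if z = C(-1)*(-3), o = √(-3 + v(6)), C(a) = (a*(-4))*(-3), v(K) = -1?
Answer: 1280 + 288*I ≈ 1280.0 + 288.0*I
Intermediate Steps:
C(a) = 12*a (C(a) = -4*a*(-3) = 12*a)
o = 2*I (o = √(-3 - 1) = √(-4) = 2*I ≈ 2.0*I)
z = 36 (z = (12*(-1))*(-3) = -12*(-3) = 36)
(z + 2*o)² = (36 + 2*(2*I))² = (36 + 4*I)²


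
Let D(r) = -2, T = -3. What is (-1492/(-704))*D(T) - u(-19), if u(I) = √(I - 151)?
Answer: -373/88 - I*√170 ≈ -4.2386 - 13.038*I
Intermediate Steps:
u(I) = √(-151 + I)
(-1492/(-704))*D(T) - u(-19) = -1492/(-704)*(-2) - √(-151 - 19) = -1492*(-1/704)*(-2) - √(-170) = (373/176)*(-2) - I*√170 = -373/88 - I*√170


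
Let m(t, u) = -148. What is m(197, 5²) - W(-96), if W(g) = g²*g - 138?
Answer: 884726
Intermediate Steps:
W(g) = -138 + g³ (W(g) = g³ - 138 = -138 + g³)
m(197, 5²) - W(-96) = -148 - (-138 + (-96)³) = -148 - (-138 - 884736) = -148 - 1*(-884874) = -148 + 884874 = 884726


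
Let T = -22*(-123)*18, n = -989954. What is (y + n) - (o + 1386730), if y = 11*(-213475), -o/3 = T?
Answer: -4578785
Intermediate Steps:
T = 48708 (T = 2706*18 = 48708)
o = -146124 (o = -3*48708 = -146124)
y = -2348225
(y + n) - (o + 1386730) = (-2348225 - 989954) - (-146124 + 1386730) = -3338179 - 1*1240606 = -3338179 - 1240606 = -4578785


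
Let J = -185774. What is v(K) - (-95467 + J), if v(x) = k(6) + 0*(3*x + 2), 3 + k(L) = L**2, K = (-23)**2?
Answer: 281274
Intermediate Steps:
K = 529
k(L) = -3 + L**2
v(x) = 33 (v(x) = (-3 + 6**2) + 0*(3*x + 2) = (-3 + 36) + 0*(2 + 3*x) = 33 + 0 = 33)
v(K) - (-95467 + J) = 33 - (-95467 - 185774) = 33 - 1*(-281241) = 33 + 281241 = 281274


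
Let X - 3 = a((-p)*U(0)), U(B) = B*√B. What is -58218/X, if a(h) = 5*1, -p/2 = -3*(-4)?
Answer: -29109/4 ≈ -7277.3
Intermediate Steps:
U(B) = B^(3/2)
p = -24 (p = -(-6)*(-4) = -2*12 = -24)
a(h) = 5
X = 8 (X = 3 + 5 = 8)
-58218/X = -58218/8 = -58218*⅛ = -29109/4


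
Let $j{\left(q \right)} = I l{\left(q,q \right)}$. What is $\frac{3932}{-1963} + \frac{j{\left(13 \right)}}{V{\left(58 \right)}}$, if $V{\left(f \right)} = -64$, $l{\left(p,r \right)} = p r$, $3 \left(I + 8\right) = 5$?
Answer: $\frac{5548249}{376896} \approx 14.721$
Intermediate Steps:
$I = - \frac{19}{3}$ ($I = -8 + \frac{1}{3} \cdot 5 = -8 + \frac{5}{3} = - \frac{19}{3} \approx -6.3333$)
$j{\left(q \right)} = - \frac{19 q^{2}}{3}$ ($j{\left(q \right)} = - \frac{19 q q}{3} = - \frac{19 q^{2}}{3}$)
$\frac{3932}{-1963} + \frac{j{\left(13 \right)}}{V{\left(58 \right)}} = \frac{3932}{-1963} + \frac{\left(- \frac{19}{3}\right) 13^{2}}{-64} = 3932 \left(- \frac{1}{1963}\right) + \left(- \frac{19}{3}\right) 169 \left(- \frac{1}{64}\right) = - \frac{3932}{1963} - - \frac{3211}{192} = - \frac{3932}{1963} + \frac{3211}{192} = \frac{5548249}{376896}$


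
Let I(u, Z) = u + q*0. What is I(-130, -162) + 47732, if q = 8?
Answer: 47602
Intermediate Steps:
I(u, Z) = u (I(u, Z) = u + 8*0 = u + 0 = u)
I(-130, -162) + 47732 = -130 + 47732 = 47602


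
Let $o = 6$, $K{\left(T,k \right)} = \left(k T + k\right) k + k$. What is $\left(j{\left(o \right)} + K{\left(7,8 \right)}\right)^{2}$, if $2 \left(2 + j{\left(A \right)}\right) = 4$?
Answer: $270400$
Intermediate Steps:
$K{\left(T,k \right)} = k + k \left(k + T k\right)$ ($K{\left(T,k \right)} = \left(T k + k\right) k + k = \left(k + T k\right) k + k = k \left(k + T k\right) + k = k + k \left(k + T k\right)$)
$j{\left(A \right)} = 0$ ($j{\left(A \right)} = -2 + \frac{1}{2} \cdot 4 = -2 + 2 = 0$)
$\left(j{\left(o \right)} + K{\left(7,8 \right)}\right)^{2} = \left(0 + 8 \left(1 + 8 + 7 \cdot 8\right)\right)^{2} = \left(0 + 8 \left(1 + 8 + 56\right)\right)^{2} = \left(0 + 8 \cdot 65\right)^{2} = \left(0 + 520\right)^{2} = 520^{2} = 270400$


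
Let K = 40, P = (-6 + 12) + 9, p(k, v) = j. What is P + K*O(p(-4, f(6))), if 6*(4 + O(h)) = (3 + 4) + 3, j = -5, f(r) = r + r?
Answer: -235/3 ≈ -78.333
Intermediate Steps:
f(r) = 2*r
p(k, v) = -5
P = 15 (P = 6 + 9 = 15)
O(h) = -7/3 (O(h) = -4 + ((3 + 4) + 3)/6 = -4 + (7 + 3)/6 = -4 + (1/6)*10 = -4 + 5/3 = -7/3)
P + K*O(p(-4, f(6))) = 15 + 40*(-7/3) = 15 - 280/3 = -235/3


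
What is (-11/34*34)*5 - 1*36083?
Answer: -36138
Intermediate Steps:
(-11/34*34)*5 - 1*36083 = (-11*1/34*34)*5 - 36083 = -11/34*34*5 - 36083 = -11*5 - 36083 = -55 - 36083 = -36138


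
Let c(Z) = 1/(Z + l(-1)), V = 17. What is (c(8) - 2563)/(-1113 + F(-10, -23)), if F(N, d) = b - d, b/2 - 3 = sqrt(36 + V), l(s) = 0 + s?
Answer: 4861740/2055977 + 8970*sqrt(53)/2055977 ≈ 2.3965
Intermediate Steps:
l(s) = s
b = 6 + 2*sqrt(53) (b = 6 + 2*sqrt(36 + 17) = 6 + 2*sqrt(53) ≈ 20.560)
c(Z) = 1/(-1 + Z) (c(Z) = 1/(Z - 1) = 1/(-1 + Z))
F(N, d) = 6 - d + 2*sqrt(53) (F(N, d) = (6 + 2*sqrt(53)) - d = 6 - d + 2*sqrt(53))
(c(8) - 2563)/(-1113 + F(-10, -23)) = (1/(-1 + 8) - 2563)/(-1113 + (6 - 1*(-23) + 2*sqrt(53))) = (1/7 - 2563)/(-1113 + (6 + 23 + 2*sqrt(53))) = (1/7 - 2563)/(-1113 + (29 + 2*sqrt(53))) = -17940/(7*(-1084 + 2*sqrt(53)))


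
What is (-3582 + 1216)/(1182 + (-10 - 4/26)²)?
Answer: -28561/15513 ≈ -1.8411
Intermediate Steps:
(-3582 + 1216)/(1182 + (-10 - 4/26)²) = -2366/(1182 + (-10 - 4*1/26)²) = -2366/(1182 + (-10 - 2/13)²) = -2366/(1182 + (-132/13)²) = -2366/(1182 + 17424/169) = -2366/217182/169 = -2366*169/217182 = -28561/15513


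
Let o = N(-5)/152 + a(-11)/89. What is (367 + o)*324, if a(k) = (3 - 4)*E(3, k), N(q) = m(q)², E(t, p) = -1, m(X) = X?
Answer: 402339393/3382 ≈ 1.1896e+5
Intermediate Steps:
N(q) = q²
a(k) = 1 (a(k) = (3 - 4)*(-1) = -1*(-1) = 1)
o = 2377/13528 (o = (-5)²/152 + 1/89 = 25*(1/152) + 1*(1/89) = 25/152 + 1/89 = 2377/13528 ≈ 0.17571)
(367 + o)*324 = (367 + 2377/13528)*324 = (4967153/13528)*324 = 402339393/3382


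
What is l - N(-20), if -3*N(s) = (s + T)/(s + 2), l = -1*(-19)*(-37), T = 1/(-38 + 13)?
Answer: -316183/450 ≈ -702.63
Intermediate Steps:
T = -1/25 (T = 1/(-25) = -1/25 ≈ -0.040000)
l = -703 (l = 19*(-37) = -703)
N(s) = -(-1/25 + s)/(3*(2 + s)) (N(s) = -(s - 1/25)/(3*(s + 2)) = -(-1/25 + s)/(3*(2 + s)))
l - N(-20) = -703 - (1 - 25*(-20))/(75*(2 - 20)) = -703 - (1 + 500)/(75*(-18)) = -703 - (-1)*501/(75*18) = -703 - 1*(-167/450) = -703 + 167/450 = -316183/450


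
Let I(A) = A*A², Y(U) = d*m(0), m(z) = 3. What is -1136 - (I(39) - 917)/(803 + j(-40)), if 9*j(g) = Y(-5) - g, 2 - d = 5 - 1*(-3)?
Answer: -8760482/7249 ≈ -1208.5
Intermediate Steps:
d = -6 (d = 2 - (5 - 1*(-3)) = 2 - (5 + 3) = 2 - 1*8 = 2 - 8 = -6)
Y(U) = -18 (Y(U) = -6*3 = -18)
j(g) = -2 - g/9 (j(g) = (-18 - g)/9 = -2 - g/9)
I(A) = A³
-1136 - (I(39) - 917)/(803 + j(-40)) = -1136 - (39³ - 917)/(803 + (-2 - ⅑*(-40))) = -1136 - (59319 - 917)/(803 + (-2 + 40/9)) = -1136 - 58402/(803 + 22/9) = -1136 - 58402/7249/9 = -1136 - 58402*9/7249 = -1136 - 1*525618/7249 = -1136 - 525618/7249 = -8760482/7249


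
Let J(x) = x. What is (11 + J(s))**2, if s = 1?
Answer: 144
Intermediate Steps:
(11 + J(s))**2 = (11 + 1)**2 = 12**2 = 144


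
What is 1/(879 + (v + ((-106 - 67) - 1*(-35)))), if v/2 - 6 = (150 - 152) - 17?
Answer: 1/715 ≈ 0.0013986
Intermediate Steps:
v = -26 (v = 12 + 2*((150 - 152) - 17) = 12 + 2*(-2 - 17) = 12 + 2*(-19) = 12 - 38 = -26)
1/(879 + (v + ((-106 - 67) - 1*(-35)))) = 1/(879 + (-26 + ((-106 - 67) - 1*(-35)))) = 1/(879 + (-26 + (-173 + 35))) = 1/(879 + (-26 - 138)) = 1/(879 - 164) = 1/715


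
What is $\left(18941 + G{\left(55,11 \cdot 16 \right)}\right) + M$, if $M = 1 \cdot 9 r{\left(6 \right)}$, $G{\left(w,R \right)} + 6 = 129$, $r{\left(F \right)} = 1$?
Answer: $19073$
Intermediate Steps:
$G{\left(w,R \right)} = 123$ ($G{\left(w,R \right)} = -6 + 129 = 123$)
$M = 9$ ($M = 1 \cdot 9 \cdot 1 = 9 \cdot 1 = 9$)
$\left(18941 + G{\left(55,11 \cdot 16 \right)}\right) + M = \left(18941 + 123\right) + 9 = 19064 + 9 = 19073$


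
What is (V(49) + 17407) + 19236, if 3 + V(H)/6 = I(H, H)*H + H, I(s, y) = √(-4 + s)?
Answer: 36919 + 882*√5 ≈ 38891.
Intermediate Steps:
V(H) = -18 + 6*H + 6*H*√(-4 + H) (V(H) = -18 + 6*(√(-4 + H)*H + H) = -18 + 6*(H*√(-4 + H) + H) = -18 + 6*(H + H*√(-4 + H)) = -18 + (6*H + 6*H*√(-4 + H)) = -18 + 6*H + 6*H*√(-4 + H))
(V(49) + 17407) + 19236 = ((-18 + 6*49 + 6*49*√(-4 + 49)) + 17407) + 19236 = ((-18 + 294 + 6*49*√45) + 17407) + 19236 = ((-18 + 294 + 6*49*(3*√5)) + 17407) + 19236 = ((-18 + 294 + 882*√5) + 17407) + 19236 = ((276 + 882*√5) + 17407) + 19236 = (17683 + 882*√5) + 19236 = 36919 + 882*√5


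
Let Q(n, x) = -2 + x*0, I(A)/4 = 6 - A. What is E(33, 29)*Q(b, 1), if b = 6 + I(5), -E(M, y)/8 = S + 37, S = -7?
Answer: 480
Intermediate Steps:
I(A) = 24 - 4*A (I(A) = 4*(6 - A) = 24 - 4*A)
E(M, y) = -240 (E(M, y) = -8*(-7 + 37) = -8*30 = -240)
b = 10 (b = 6 + (24 - 4*5) = 6 + (24 - 20) = 6 + 4 = 10)
Q(n, x) = -2 (Q(n, x) = -2 + 0 = -2)
E(33, 29)*Q(b, 1) = -240*(-2) = 480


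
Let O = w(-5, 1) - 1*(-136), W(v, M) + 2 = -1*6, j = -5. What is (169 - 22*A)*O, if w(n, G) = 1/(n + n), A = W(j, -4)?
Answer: 93771/2 ≈ 46886.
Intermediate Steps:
W(v, M) = -8 (W(v, M) = -2 - 1*6 = -2 - 6 = -8)
A = -8
w(n, G) = 1/(2*n)
O = 1359/10 (O = (½)/(-5) - 1*(-136) = (½)*(-⅕) + 136 = -⅒ + 136 = 1359/10 ≈ 135.90)
(169 - 22*A)*O = (169 - 22*(-8))*(1359/10) = (169 + 176)*(1359/10) = 345*(1359/10) = 93771/2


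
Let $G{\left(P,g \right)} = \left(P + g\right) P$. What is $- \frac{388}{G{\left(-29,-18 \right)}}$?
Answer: $- \frac{388}{1363} \approx -0.28467$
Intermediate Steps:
$G{\left(P,g \right)} = P \left(P + g\right)$
$- \frac{388}{G{\left(-29,-18 \right)}} = - \frac{388}{\left(-29\right) \left(-29 - 18\right)} = - \frac{388}{\left(-29\right) \left(-47\right)} = - \frac{388}{1363}$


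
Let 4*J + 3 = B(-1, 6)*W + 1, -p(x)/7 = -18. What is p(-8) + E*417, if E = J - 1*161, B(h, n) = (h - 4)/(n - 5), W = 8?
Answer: -142779/2 ≈ -71390.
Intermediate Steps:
B(h, n) = (-4 + h)/(-5 + n)
p(x) = 126 (p(x) = -7*(-18) = 126)
J = -21/2 (J = -¾ + (((-4 - 1)/(-5 + 6))*8 + 1)/4 = -¾ + ((-5/1)*8 + 1)/4 = -¾ + ((1*(-5))*8 + 1)/4 = -¾ + (-5*8 + 1)/4 = -¾ + (-40 + 1)/4 = -¾ + (¼)*(-39) = -¾ - 39/4 = -21/2 ≈ -10.500)
E = -343/2 (E = -21/2 - 1*161 = -21/2 - 161 = -343/2 ≈ -171.50)
p(-8) + E*417 = 126 - 343/2*417 = 126 - 143031/2 = -142779/2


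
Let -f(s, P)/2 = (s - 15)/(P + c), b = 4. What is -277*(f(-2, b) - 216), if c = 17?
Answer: 1247054/21 ≈ 59384.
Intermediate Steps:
f(s, P) = -2*(-15 + s)/(17 + P) (f(s, P) = -2*(s - 15)/(P + 17) = -2*(-15 + s)/(17 + P))
-277*(f(-2, b) - 216) = -277*(2*(15 - 1*(-2))/(17 + 4) - 216) = -277*(2*(15 + 2)/21 - 216) = -277*(2*(1/21)*17 - 216) = -277*(34/21 - 216) = -277*(-4502/21) = 1247054/21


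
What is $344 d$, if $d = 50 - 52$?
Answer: $-688$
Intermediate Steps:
$d = -2$
$344 d = 344 \left(-2\right) = -688$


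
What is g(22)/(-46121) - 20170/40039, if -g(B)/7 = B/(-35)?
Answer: -4652183708/9233193595 ≈ -0.50385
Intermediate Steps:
g(B) = B/5 (g(B) = -7*B/(-35) = -7*B*(-1)/35 = -(-1)*B/5 = B/5)
g(22)/(-46121) - 20170/40039 = ((1/5)*22)/(-46121) - 20170/40039 = (22/5)*(-1/46121) - 20170*1/40039 = -22/230605 - 20170/40039 = -4652183708/9233193595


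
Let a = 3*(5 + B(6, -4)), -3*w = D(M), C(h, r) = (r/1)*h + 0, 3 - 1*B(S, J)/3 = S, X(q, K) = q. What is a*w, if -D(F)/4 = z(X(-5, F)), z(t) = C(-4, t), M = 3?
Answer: -320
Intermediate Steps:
B(S, J) = 9 - 3*S
C(h, r) = h*r (C(h, r) = (r*1)*h + 0 = r*h + 0 = h*r + 0 = h*r)
z(t) = -4*t
D(F) = -80 (D(F) = -(-16)*(-5) = -4*20 = -80)
w = 80/3 (w = -⅓*(-80) = 80/3 ≈ 26.667)
a = -12 (a = 3*(5 + (9 - 3*6)) = 3*(5 + (9 - 18)) = 3*(5 - 9) = 3*(-4) = -12)
a*w = -12*80/3 = -320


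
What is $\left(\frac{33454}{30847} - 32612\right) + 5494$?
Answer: $- \frac{836475492}{30847} \approx -27117.0$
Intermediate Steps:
$\left(\frac{33454}{30847} - 32612\right) + 5494 = - \frac{1005948910}{30847} + 5494 = - \frac{836475492}{30847}$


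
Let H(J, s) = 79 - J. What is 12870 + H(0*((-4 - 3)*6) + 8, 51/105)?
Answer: 12941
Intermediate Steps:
12870 + H(0*((-4 - 3)*6) + 8, 51/105) = 12870 + (79 - (0*((-4 - 3)*6) + 8)) = 12870 + (79 - (0*(-7*6) + 8)) = 12870 + (79 - (0*(-42) + 8)) = 12870 + (79 - (0 + 8)) = 12870 + (79 - 1*8) = 12870 + (79 - 8) = 12870 + 71 = 12941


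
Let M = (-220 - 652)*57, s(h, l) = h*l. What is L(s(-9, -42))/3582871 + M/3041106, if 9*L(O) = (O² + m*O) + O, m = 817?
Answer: -183494084/78955728227 ≈ -0.0023240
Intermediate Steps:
L(O) = O²/9 + 818*O/9 (L(O) = ((O² + 817*O) + O)/9 = (O² + 818*O)/9 = O²/9 + 818*O/9)
M = -49704 (M = -872*57 = -49704)
L(s(-9, -42))/3582871 + M/3041106 = ((-9*(-42))*(818 - 9*(-42))/9)/3582871 - 49704/3041106 = ((⅑)*378*(818 + 378))*(1/3582871) - 49704*1/3041106 = ((⅑)*378*1196)*(1/3582871) - 8284/506851 = 50232*(1/3582871) - 8284/506851 = 2184/155777 - 8284/506851 = -183494084/78955728227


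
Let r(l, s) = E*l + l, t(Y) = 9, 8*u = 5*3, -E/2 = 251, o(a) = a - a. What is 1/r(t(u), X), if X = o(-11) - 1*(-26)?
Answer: -1/4509 ≈ -0.00022178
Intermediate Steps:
o(a) = 0
E = -502 (E = -2*251 = -502)
u = 15/8 (u = (5*3)/8 = (⅛)*15 = 15/8 ≈ 1.8750)
X = 26 (X = 0 - 1*(-26) = 0 + 26 = 26)
r(l, s) = -501*l (r(l, s) = -502*l + l = -501*l)
1/r(t(u), X) = 1/(-501*9) = 1/(-4509) = -1/4509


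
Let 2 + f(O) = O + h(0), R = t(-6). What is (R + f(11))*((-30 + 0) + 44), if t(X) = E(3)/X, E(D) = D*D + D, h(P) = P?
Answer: 98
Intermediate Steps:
E(D) = D + D² (E(D) = D² + D = D + D²)
t(X) = 12/X (t(X) = (3*(1 + 3))/X = (3*4)/X = 12/X)
R = -2 (R = 12/(-6) = 12*(-⅙) = -2)
f(O) = -2 + O (f(O) = -2 + (O + 0) = -2 + O)
(R + f(11))*((-30 + 0) + 44) = (-2 + (-2 + 11))*((-30 + 0) + 44) = (-2 + 9)*(-30 + 44) = 7*14 = 98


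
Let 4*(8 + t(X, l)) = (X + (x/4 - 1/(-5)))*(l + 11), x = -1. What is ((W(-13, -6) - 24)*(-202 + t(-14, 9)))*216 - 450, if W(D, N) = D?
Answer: 2239308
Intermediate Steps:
t(X, l) = -8 + (11 + l)*(-1/20 + X)/4 (t(X, l) = -8 + ((X + (-1/4 - 1/(-5)))*(l + 11))/4 = -8 + ((X + (-1*¼ - 1*(-⅕)))*(11 + l))/4 = -8 + ((X + (-¼ + ⅕))*(11 + l))/4 = -8 + ((X - 1/20)*(11 + l))/4 = -8 + ((-1/20 + X)*(11 + l))/4 = -8 + ((11 + l)*(-1/20 + X))/4 = -8 + (11 + l)*(-1/20 + X)/4)
((W(-13, -6) - 24)*(-202 + t(-14, 9)))*216 - 450 = ((-13 - 24)*(-202 + (-651/80 - 1/80*9 + (11/4)*(-14) + (¼)*(-14)*9)))*216 - 450 = -37*(-202 + (-651/80 - 9/80 - 77/2 - 63/2))*216 - 450 = -37*(-202 - 313/4)*216 - 450 = -37*(-1121/4)*216 - 450 = (41477/4)*216 - 450 = 2239758 - 450 = 2239308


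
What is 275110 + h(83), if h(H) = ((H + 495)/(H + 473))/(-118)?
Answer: 9024708151/32804 ≈ 2.7511e+5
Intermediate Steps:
h(H) = -(495 + H)/(118*(473 + H)) (h(H) = ((495 + H)/(473 + H))*(-1/118) = -(495 + H)/(118*(473 + H)))
275110 + h(83) = 275110 + (-495 - 1*83)/(118*(473 + 83)) = 275110 + (1/118)*(-495 - 83)/556 = 275110 + (1/118)*(1/556)*(-578) = 275110 - 289/32804 = 9024708151/32804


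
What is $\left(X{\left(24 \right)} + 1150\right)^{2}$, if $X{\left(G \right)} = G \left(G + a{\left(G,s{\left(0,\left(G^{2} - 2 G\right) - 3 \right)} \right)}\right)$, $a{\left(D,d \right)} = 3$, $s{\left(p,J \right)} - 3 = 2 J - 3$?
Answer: $3232804$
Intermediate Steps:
$s{\left(p,J \right)} = 2 J$ ($s{\left(p,J \right)} = 3 + \left(2 J - 3\right) = 3 + \left(-3 + 2 J\right) = 2 J$)
$X{\left(G \right)} = G \left(3 + G\right)$ ($X{\left(G \right)} = G \left(G + 3\right) = G \left(3 + G\right)$)
$\left(X{\left(24 \right)} + 1150\right)^{2} = \left(24 \left(3 + 24\right) + 1150\right)^{2} = \left(24 \cdot 27 + 1150\right)^{2} = \left(648 + 1150\right)^{2} = 1798^{2} = 3232804$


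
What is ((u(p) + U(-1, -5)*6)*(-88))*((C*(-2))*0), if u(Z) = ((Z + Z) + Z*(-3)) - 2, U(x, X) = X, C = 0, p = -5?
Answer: 0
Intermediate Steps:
u(Z) = -2 - Z (u(Z) = (2*Z - 3*Z) - 2 = -Z - 2 = -2 - Z)
((u(p) + U(-1, -5)*6)*(-88))*((C*(-2))*0) = (((-2 - 1*(-5)) - 5*6)*(-88))*((0*(-2))*0) = (((-2 + 5) - 30)*(-88))*(0*0) = ((3 - 30)*(-88))*0 = -27*(-88)*0 = 2376*0 = 0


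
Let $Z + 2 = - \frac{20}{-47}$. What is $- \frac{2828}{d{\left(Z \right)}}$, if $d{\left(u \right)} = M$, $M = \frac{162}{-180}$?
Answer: $\frac{28280}{9} \approx 3142.2$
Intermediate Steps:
$M = - \frac{9}{10}$ ($M = 162 \left(- \frac{1}{180}\right) = - \frac{9}{10} \approx -0.9$)
$Z = - \frac{74}{47}$ ($Z = -2 - \frac{20}{-47} = -2 - - \frac{20}{47} = -2 + \frac{20}{47} = - \frac{74}{47} \approx -1.5745$)
$d{\left(u \right)} = - \frac{9}{10}$
$- \frac{2828}{d{\left(Z \right)}} = - \frac{2828}{- \frac{9}{10}} = \left(-2828\right) \left(- \frac{10}{9}\right) = \frac{28280}{9}$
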